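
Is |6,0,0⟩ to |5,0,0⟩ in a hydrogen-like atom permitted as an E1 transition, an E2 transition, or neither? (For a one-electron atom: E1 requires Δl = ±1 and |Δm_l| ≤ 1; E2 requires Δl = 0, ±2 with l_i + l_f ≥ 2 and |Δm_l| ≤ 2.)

Δl = 0 − 0 = +0; l_i + l_f = 0.
Δm_l = +0.
E1 (Δl = ±1, |Δm_l| ≤ 1): not satisfied.
E2 (Δl = 0,±2, l_i+l_f ≥ 2, |Δm_l| ≤ 2): not satisfied.

neither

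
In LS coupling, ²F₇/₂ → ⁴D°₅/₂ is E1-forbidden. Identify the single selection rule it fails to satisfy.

Initial level: S=1/2, L=3, J=7/2, parity even. Final level: S=3/2, L=2, J=5/2, parity odd.
Parity must change: even → odd — passes.
ΔS = 0: S: 1/2 → 3/2 — fails.
ΔL = 0, ±1 (not L=0↔0): L: 3 → 2, ΔL = -1 — passes.
ΔJ = 0, ±1 (not J=0↔0): J: 7/2 → 5/2, ΔJ = -1 — passes.

the ΔS = 0 rule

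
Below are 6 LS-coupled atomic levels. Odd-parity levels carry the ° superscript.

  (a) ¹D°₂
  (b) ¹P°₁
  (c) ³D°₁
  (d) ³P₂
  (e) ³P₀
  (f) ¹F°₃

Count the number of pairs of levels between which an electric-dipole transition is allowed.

2

(a)–(b): forbidden (parity).
(a)–(c): forbidden (parity, ΔS).
(a)–(d): forbidden (ΔS).
(a)–(e): forbidden (ΔS, ΔJ).
(a)–(f): forbidden (parity).
(b)–(c): forbidden (parity, ΔS).
(b)–(d): forbidden (ΔS).
(b)–(e): forbidden (ΔS).
(b)–(f): forbidden (parity, ΔL, ΔJ).
(c)–(d): allowed.
(c)–(e): allowed.
(c)–(f): forbidden (parity, ΔS, ΔJ).
(d)–(e): forbidden (parity, ΔJ).
(d)–(f): forbidden (ΔS, ΔL).
(e)–(f): forbidden (ΔS, ΔL, ΔJ).
Allowed pairs: 2 of 15.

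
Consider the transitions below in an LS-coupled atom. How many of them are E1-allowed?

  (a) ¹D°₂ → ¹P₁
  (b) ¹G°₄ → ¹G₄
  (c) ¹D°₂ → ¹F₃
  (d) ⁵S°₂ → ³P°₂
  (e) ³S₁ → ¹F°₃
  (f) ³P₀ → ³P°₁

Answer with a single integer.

(a) allowed
(b) allowed
(c) allowed
(d) forbidden (parity, ΔS fail)
(e) forbidden (ΔS, ΔL, ΔJ fail)
(f) allowed
Total allowed: 4 of 6.

4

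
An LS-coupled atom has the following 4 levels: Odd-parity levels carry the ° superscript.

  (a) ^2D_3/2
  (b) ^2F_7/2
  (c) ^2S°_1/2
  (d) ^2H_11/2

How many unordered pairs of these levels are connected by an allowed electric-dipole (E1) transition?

(a)–(b): forbidden (parity, ΔJ).
(a)–(c): forbidden (ΔL).
(a)–(d): forbidden (parity, ΔL, ΔJ).
(b)–(c): forbidden (ΔL, ΔJ).
(b)–(d): forbidden (parity, ΔL, ΔJ).
(c)–(d): forbidden (ΔL, ΔJ).
Allowed pairs: 0 of 6.

0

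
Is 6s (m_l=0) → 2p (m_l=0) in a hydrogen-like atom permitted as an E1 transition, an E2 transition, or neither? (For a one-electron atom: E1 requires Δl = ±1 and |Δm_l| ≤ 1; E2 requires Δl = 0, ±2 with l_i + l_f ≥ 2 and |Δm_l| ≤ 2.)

E1

Δl = 1 − 0 = +1; l_i + l_f = 1.
Δm_l = +0.
E1 (Δl = ±1, |Δm_l| ≤ 1): satisfied.
E2 (Δl = 0,±2, l_i+l_f ≥ 2, |Δm_l| ≤ 2): not satisfied.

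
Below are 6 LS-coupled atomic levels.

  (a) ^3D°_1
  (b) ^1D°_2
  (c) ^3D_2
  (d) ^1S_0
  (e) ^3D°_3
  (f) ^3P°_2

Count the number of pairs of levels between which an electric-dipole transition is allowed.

3

(a)–(b): forbidden (parity, ΔS).
(a)–(c): allowed.
(a)–(d): forbidden (ΔS, ΔL).
(a)–(e): forbidden (parity, ΔJ).
(a)–(f): forbidden (parity).
(b)–(c): forbidden (ΔS).
(b)–(d): forbidden (ΔL, ΔJ).
(b)–(e): forbidden (parity, ΔS).
(b)–(f): forbidden (parity, ΔS).
(c)–(d): forbidden (parity, ΔS, ΔL, ΔJ).
(c)–(e): allowed.
(c)–(f): allowed.
(d)–(e): forbidden (ΔS, ΔL, ΔJ).
(d)–(f): forbidden (ΔS, ΔJ).
(e)–(f): forbidden (parity).
Allowed pairs: 3 of 15.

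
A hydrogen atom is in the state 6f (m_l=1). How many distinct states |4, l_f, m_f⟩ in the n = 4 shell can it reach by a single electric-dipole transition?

3

E1 requires Δl = ±1, so l_f ∈ {2, 4}; with 0 ≤ l_f ≤ n_f−1 = 3, the allowed l_f values are {2}.
For l_f = 2: m_f ∈ {m_i−1, m_i, m_i+1} ∩ [−2, 2] = {0, 1, 2} → 3 states.
Total: 3.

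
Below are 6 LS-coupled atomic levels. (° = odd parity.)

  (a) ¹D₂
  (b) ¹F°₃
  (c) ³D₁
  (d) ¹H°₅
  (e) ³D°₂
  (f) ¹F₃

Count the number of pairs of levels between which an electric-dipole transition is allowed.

(a)–(b): allowed.
(a)–(c): forbidden (parity, ΔS).
(a)–(d): forbidden (ΔL, ΔJ).
(a)–(e): forbidden (ΔS).
(a)–(f): forbidden (parity).
(b)–(c): forbidden (ΔS, ΔJ).
(b)–(d): forbidden (parity, ΔL, ΔJ).
(b)–(e): forbidden (parity, ΔS).
(b)–(f): allowed.
(c)–(d): forbidden (ΔS, ΔL, ΔJ).
(c)–(e): allowed.
(c)–(f): forbidden (parity, ΔS, ΔJ).
(d)–(e): forbidden (parity, ΔS, ΔL, ΔJ).
(d)–(f): forbidden (ΔL, ΔJ).
(e)–(f): forbidden (ΔS).
Allowed pairs: 3 of 15.

3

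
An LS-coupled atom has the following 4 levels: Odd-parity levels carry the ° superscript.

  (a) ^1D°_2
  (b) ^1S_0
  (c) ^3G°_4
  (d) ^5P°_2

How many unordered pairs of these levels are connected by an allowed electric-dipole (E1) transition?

0

(a)–(b): forbidden (ΔL, ΔJ).
(a)–(c): forbidden (parity, ΔS, ΔL, ΔJ).
(a)–(d): forbidden (parity, ΔS).
(b)–(c): forbidden (ΔS, ΔL, ΔJ).
(b)–(d): forbidden (ΔS, ΔJ).
(c)–(d): forbidden (parity, ΔS, ΔL, ΔJ).
Allowed pairs: 0 of 6.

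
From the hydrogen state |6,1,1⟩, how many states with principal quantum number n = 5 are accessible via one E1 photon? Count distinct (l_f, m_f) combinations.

E1 requires Δl = ±1, so l_f ∈ {0, 2}; with 0 ≤ l_f ≤ n_f−1 = 4, the allowed l_f values are {0, 2}.
For l_f = 0: m_f ∈ {m_i−1, m_i, m_i+1} ∩ [−0, 0] = {0} → 1 state.
For l_f = 2: m_f ∈ {m_i−1, m_i, m_i+1} ∩ [−2, 2] = {0, 1, 2} → 3 states.
Total: 4.

4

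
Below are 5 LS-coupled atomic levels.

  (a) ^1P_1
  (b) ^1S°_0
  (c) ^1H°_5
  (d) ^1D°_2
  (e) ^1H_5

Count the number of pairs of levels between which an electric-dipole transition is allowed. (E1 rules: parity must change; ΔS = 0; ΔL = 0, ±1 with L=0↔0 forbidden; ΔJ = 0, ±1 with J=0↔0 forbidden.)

3

(a)–(b): allowed.
(a)–(c): forbidden (ΔL, ΔJ).
(a)–(d): allowed.
(a)–(e): forbidden (parity, ΔL, ΔJ).
(b)–(c): forbidden (parity, ΔL, ΔJ).
(b)–(d): forbidden (parity, ΔL, ΔJ).
(b)–(e): forbidden (ΔL, ΔJ).
(c)–(d): forbidden (parity, ΔL, ΔJ).
(c)–(e): allowed.
(d)–(e): forbidden (ΔL, ΔJ).
Allowed pairs: 3 of 10.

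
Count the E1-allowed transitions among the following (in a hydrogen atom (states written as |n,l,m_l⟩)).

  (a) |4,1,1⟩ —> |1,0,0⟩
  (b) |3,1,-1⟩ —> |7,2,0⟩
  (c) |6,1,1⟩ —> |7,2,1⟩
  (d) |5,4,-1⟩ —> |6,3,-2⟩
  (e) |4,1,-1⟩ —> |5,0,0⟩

5

(a) allowed
(b) allowed
(c) allowed
(d) allowed
(e) allowed
Total allowed: 5 of 5.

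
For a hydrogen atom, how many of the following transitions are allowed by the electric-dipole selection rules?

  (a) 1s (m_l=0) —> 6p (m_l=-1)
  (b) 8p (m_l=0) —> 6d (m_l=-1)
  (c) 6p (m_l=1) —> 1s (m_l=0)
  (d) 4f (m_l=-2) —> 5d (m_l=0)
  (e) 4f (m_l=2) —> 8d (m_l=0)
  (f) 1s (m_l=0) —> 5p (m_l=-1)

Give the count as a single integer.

4

(a) allowed
(b) allowed
(c) allowed
(d) forbidden — Δm_l = +2 (E1 requires Δm_l = 0, ±1)
(e) forbidden — Δm_l = -2 (E1 requires Δm_l = 0, ±1)
(f) allowed
Total allowed: 4 of 6.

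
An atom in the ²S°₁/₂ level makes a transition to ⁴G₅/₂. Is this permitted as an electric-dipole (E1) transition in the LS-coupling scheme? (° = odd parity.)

forbidden

Initial level: S=1/2, L=0, J=1/2, parity odd. Final level: S=3/2, L=4, J=5/2, parity even.
Parity must change: odd → even — ✓.
ΔS = 0: S: 1/2 → 3/2 — ✗.
ΔL = 0, ±1 (not L=0↔0): L: 0 → 4, ΔL = +4 — ✗.
ΔJ = 0, ±1 (not J=0↔0): J: 1/2 → 5/2, ΔJ = +2 — ✗.
Rule(s) violated: ΔS, ΔL, ΔJ.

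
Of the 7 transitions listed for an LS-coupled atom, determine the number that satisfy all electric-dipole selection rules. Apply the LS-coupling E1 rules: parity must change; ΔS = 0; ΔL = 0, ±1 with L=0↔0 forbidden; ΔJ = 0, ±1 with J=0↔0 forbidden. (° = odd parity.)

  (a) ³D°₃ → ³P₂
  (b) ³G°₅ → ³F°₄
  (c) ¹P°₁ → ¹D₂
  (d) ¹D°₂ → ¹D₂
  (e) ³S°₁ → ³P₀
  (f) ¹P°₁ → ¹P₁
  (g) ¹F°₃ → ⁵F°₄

5

(a) allowed
(b) forbidden (parity fails)
(c) allowed
(d) allowed
(e) allowed
(f) allowed
(g) forbidden (parity, ΔS fail)
Total allowed: 5 of 7.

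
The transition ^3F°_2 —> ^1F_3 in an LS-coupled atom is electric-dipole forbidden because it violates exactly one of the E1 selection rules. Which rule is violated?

Reading off the term symbols: S 1→0, L 3→3, J 2→3, parity odd→even.
Parity must change: odd → even — satisfied.
ΔS = 0: S: 1 → 0 — violated.
ΔL = 0, ±1 (not L=0↔0): L: 3 → 3, ΔL = +0 — satisfied.
ΔJ = 0, ±1 (not J=0↔0): J: 2 → 3, ΔJ = +1 — satisfied.

the ΔS = 0 rule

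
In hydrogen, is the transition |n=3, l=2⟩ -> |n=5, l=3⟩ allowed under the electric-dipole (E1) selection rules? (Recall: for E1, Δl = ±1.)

allowed

Δl = 3 − 2 = +1; the E1 rule Δl = ±1 is ✓.
All E1 selection rules are satisfied.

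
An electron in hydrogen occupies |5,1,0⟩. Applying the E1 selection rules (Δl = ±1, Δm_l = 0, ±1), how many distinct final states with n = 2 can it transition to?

1

E1 requires Δl = ±1, so l_f ∈ {0, 2}; with 0 ≤ l_f ≤ n_f−1 = 1, the allowed l_f values are {0}.
For l_f = 0: m_f ∈ {m_i−1, m_i, m_i+1} ∩ [−0, 0] = {0} → 1 state.
Total: 1.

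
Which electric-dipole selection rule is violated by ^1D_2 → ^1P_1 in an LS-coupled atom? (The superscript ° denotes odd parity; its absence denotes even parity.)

Parity must change: even → even — fails.
ΔS = 0: S: 0 → 0 — passes.
ΔL = 0, ±1 (not L=0↔0): L: 2 → 1, ΔL = -1 — passes.
ΔJ = 0, ±1 (not J=0↔0): J: 2 → 1, ΔJ = -1 — passes.

parity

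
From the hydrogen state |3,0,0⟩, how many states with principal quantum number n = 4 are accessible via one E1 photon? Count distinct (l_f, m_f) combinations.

E1 requires Δl = ±1, so l_f ∈ {-1, 1}; with 0 ≤ l_f ≤ n_f−1 = 3, the allowed l_f values are {1}.
For l_f = 1: m_f ∈ {m_i−1, m_i, m_i+1} ∩ [−1, 1] = {-1, 0, 1} → 3 states.
Total: 3.

3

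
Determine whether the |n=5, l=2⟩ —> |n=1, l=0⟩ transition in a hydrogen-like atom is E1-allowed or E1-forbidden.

forbidden

Initial l = 2, final l = 0, so Δl = -2. E1 requires Δl = ±1: violated.
The transition is electric-dipole forbidden.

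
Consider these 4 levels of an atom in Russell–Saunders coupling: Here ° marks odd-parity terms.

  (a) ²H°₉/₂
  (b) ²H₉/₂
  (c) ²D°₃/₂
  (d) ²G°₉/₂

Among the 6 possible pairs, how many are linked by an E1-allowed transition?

2

(a)–(b): allowed.
(a)–(c): forbidden (parity, ΔL, ΔJ).
(a)–(d): forbidden (parity).
(b)–(c): forbidden (ΔL, ΔJ).
(b)–(d): allowed.
(c)–(d): forbidden (parity, ΔL, ΔJ).
Allowed pairs: 2 of 6.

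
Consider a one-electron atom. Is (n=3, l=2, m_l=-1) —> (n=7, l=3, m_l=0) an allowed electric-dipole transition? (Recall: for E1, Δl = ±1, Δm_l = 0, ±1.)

Δl = 3 − 2 = +1; the E1 rule Δl = ±1 is ok.
m_l: -1 → 0 (Δm_l = +1). |Δm_l| ≤ 1 ok.
All E1 selection rules are satisfied.

allowed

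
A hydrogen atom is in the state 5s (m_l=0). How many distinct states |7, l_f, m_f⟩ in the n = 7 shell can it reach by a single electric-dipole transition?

3

E1 requires Δl = ±1, so l_f ∈ {-1, 1}; with 0 ≤ l_f ≤ n_f−1 = 6, the allowed l_f values are {1}.
For l_f = 1: m_f ∈ {m_i−1, m_i, m_i+1} ∩ [−1, 1] = {-1, 0, 1} → 3 states.
Total: 3.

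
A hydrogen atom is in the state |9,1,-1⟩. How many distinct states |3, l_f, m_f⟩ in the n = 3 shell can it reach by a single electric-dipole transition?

E1 requires Δl = ±1, so l_f ∈ {0, 2}; with 0 ≤ l_f ≤ n_f−1 = 2, the allowed l_f values are {0, 2}.
For l_f = 0: m_f ∈ {m_i−1, m_i, m_i+1} ∩ [−0, 0] = {0} → 1 state.
For l_f = 2: m_f ∈ {m_i−1, m_i, m_i+1} ∩ [−2, 2] = {-2, -1, 0} → 3 states.
Total: 4.

4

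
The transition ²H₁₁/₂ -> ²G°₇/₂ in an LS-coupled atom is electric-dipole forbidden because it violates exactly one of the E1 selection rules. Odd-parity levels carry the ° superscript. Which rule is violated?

the ΔJ = 0, ±1 rule

Parity must change: even → odd — passes.
ΔS = 0: S: 1/2 → 1/2 — passes.
ΔL = 0, ±1 (not L=0↔0): L: 5 → 4, ΔL = -1 — passes.
ΔJ = 0, ±1 (not J=0↔0): J: 11/2 → 7/2, ΔJ = -2 — fails.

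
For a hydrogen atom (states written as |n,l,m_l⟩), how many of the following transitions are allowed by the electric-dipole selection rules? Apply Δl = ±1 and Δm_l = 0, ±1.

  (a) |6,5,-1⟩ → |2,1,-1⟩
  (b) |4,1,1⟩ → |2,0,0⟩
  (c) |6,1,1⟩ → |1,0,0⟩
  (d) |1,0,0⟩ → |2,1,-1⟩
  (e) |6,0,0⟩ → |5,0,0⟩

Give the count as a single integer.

3

(a) forbidden — Δl = -4 (E1 requires Δl = ±1)
(b) allowed
(c) allowed
(d) allowed
(e) forbidden — Δl = +0 (E1 requires Δl = ±1)
Total allowed: 3 of 5.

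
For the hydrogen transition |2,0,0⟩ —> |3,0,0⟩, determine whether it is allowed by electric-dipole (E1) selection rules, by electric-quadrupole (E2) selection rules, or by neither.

neither

Δl = 0 − 0 = +0; l_i + l_f = 0.
Δm_l = +0.
E1 (Δl = ±1, |Δm_l| ≤ 1): not satisfied.
E2 (Δl = 0,±2, l_i+l_f ≥ 2, |Δm_l| ≤ 2): not satisfied.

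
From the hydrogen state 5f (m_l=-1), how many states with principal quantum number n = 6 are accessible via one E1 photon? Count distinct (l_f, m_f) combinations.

E1 requires Δl = ±1, so l_f ∈ {2, 4}; with 0 ≤ l_f ≤ n_f−1 = 5, the allowed l_f values are {2, 4}.
For l_f = 2: m_f ∈ {m_i−1, m_i, m_i+1} ∩ [−2, 2] = {-2, -1, 0} → 3 states.
For l_f = 4: m_f ∈ {m_i−1, m_i, m_i+1} ∩ [−4, 4] = {-2, -1, 0} → 3 states.
Total: 6.

6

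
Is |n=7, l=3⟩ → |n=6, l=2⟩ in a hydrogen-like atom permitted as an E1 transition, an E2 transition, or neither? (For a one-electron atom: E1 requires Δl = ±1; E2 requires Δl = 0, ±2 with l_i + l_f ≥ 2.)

Δl = 2 − 3 = -1; l_i + l_f = 5.
E1 (Δl = ±1): satisfied.
E2 (Δl = 0,±2, l_i+l_f ≥ 2): not satisfied.

E1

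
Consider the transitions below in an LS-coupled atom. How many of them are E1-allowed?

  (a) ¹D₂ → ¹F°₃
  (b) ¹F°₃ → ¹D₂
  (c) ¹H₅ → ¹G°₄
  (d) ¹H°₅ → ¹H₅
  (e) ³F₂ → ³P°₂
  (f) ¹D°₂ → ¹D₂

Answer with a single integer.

(a) allowed
(b) allowed
(c) allowed
(d) allowed
(e) forbidden (ΔL fails)
(f) allowed
Total allowed: 5 of 6.

5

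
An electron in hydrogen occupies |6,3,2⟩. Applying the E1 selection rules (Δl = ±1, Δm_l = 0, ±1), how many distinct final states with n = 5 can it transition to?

E1 requires Δl = ±1, so l_f ∈ {2, 4}; with 0 ≤ l_f ≤ n_f−1 = 4, the allowed l_f values are {2, 4}.
For l_f = 2: m_f ∈ {m_i−1, m_i, m_i+1} ∩ [−2, 2] = {1, 2} → 2 states.
For l_f = 4: m_f ∈ {m_i−1, m_i, m_i+1} ∩ [−4, 4] = {1, 2, 3} → 3 states.
Total: 5.

5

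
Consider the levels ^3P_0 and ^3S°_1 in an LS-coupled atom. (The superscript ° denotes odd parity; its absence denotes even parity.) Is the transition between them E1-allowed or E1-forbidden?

allowed

Initial level: S=1, L=1, J=0, parity even. Final level: S=1, L=0, J=1, parity odd.
Parity must change: even → odd — satisfied.
ΔS = 0: S: 1 → 1 — satisfied.
ΔL = 0, ±1 (not L=0↔0): L: 1 → 0, ΔL = -1 — satisfied.
ΔJ = 0, ±1 (not J=0↔0): J: 0 → 1, ΔJ = +1 — satisfied.
All four E1 rules are satisfied.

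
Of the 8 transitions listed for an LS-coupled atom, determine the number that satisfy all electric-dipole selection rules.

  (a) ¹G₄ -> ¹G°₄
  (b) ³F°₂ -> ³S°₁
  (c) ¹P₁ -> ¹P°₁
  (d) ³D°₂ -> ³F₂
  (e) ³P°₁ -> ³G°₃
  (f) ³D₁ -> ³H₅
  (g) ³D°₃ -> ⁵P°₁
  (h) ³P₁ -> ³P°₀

(a) allowed
(b) forbidden (parity, ΔL fail)
(c) allowed
(d) allowed
(e) forbidden (parity, ΔL, ΔJ fail)
(f) forbidden (parity, ΔL, ΔJ fail)
(g) forbidden (parity, ΔS, ΔJ fail)
(h) allowed
Total allowed: 4 of 8.

4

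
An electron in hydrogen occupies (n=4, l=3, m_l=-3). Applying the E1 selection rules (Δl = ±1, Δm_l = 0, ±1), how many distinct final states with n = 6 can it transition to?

4

E1 requires Δl = ±1, so l_f ∈ {2, 4}; with 0 ≤ l_f ≤ n_f−1 = 5, the allowed l_f values are {2, 4}.
For l_f = 2: m_f ∈ {m_i−1, m_i, m_i+1} ∩ [−2, 2] = {-2} → 1 state.
For l_f = 4: m_f ∈ {m_i−1, m_i, m_i+1} ∩ [−4, 4] = {-4, -3, -2} → 3 states.
Total: 4.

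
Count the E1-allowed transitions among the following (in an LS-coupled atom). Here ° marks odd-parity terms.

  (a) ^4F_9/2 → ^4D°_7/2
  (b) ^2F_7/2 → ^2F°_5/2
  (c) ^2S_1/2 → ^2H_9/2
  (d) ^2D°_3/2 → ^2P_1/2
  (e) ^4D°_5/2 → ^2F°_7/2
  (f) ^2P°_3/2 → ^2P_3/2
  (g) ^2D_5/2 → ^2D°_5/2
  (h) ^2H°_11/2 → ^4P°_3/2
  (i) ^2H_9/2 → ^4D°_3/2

(a) allowed
(b) allowed
(c) forbidden (parity, ΔL, ΔJ fail)
(d) allowed
(e) forbidden (parity, ΔS fail)
(f) allowed
(g) allowed
(h) forbidden (parity, ΔS, ΔL, ΔJ fail)
(i) forbidden (ΔS, ΔL, ΔJ fail)
Total allowed: 5 of 9.

5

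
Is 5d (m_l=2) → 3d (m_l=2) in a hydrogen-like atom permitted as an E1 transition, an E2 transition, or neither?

Δl = 2 − 2 = +0; l_i + l_f = 4.
Δm_l = +0.
E1 (Δl = ±1, |Δm_l| ≤ 1): not satisfied.
E2 (Δl = 0,±2, l_i+l_f ≥ 2, |Δm_l| ≤ 2): satisfied.

E2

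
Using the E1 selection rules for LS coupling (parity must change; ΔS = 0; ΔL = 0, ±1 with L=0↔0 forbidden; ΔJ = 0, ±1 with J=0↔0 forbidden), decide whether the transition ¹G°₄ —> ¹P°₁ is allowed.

ΔJ = 0, ±1 (not J=0↔0): J: 4 → 1, ΔJ = -3 — ✗.
ΔS = 0: S: 0 → 0 — ✓.
Parity must change: odd → odd — ✗.
ΔL = 0, ±1 (not L=0↔0): L: 4 → 1, ΔL = -3 — ✗.
Rule(s) violated: parity, ΔL, ΔJ.

forbidden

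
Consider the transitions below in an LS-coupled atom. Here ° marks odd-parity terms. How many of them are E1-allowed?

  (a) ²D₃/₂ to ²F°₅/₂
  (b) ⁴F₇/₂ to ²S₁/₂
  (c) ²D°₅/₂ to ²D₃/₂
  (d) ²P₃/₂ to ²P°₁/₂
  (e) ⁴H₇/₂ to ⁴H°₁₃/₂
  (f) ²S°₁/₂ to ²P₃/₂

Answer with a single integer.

(a) allowed
(b) forbidden (parity, ΔS, ΔL, ΔJ fail)
(c) allowed
(d) allowed
(e) forbidden (ΔJ fails)
(f) allowed
Total allowed: 4 of 6.

4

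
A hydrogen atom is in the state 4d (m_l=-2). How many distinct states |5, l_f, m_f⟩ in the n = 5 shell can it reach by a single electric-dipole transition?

E1 requires Δl = ±1, so l_f ∈ {1, 3}; with 0 ≤ l_f ≤ n_f−1 = 4, the allowed l_f values are {1, 3}.
For l_f = 1: m_f ∈ {m_i−1, m_i, m_i+1} ∩ [−1, 1] = {-1} → 1 state.
For l_f = 3: m_f ∈ {m_i−1, m_i, m_i+1} ∩ [−3, 3] = {-3, -2, -1} → 3 states.
Total: 4.

4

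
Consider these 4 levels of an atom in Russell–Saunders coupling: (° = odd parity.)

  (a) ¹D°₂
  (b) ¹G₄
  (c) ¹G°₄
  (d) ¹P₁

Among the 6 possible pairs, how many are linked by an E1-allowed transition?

2

(a)–(b): forbidden (ΔL, ΔJ).
(a)–(c): forbidden (parity, ΔL, ΔJ).
(a)–(d): allowed.
(b)–(c): allowed.
(b)–(d): forbidden (parity, ΔL, ΔJ).
(c)–(d): forbidden (ΔL, ΔJ).
Allowed pairs: 2 of 6.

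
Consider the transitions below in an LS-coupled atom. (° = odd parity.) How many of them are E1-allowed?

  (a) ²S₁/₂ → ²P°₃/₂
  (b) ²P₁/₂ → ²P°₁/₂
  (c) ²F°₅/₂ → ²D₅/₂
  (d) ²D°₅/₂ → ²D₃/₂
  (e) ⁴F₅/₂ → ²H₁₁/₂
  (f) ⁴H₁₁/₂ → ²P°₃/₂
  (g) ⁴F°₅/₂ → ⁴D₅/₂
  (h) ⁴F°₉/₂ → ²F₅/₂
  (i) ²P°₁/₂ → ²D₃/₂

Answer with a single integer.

6

(a) allowed
(b) allowed
(c) allowed
(d) allowed
(e) forbidden (parity, ΔS, ΔL, ΔJ fail)
(f) forbidden (ΔS, ΔL, ΔJ fail)
(g) allowed
(h) forbidden (ΔS, ΔJ fail)
(i) allowed
Total allowed: 6 of 9.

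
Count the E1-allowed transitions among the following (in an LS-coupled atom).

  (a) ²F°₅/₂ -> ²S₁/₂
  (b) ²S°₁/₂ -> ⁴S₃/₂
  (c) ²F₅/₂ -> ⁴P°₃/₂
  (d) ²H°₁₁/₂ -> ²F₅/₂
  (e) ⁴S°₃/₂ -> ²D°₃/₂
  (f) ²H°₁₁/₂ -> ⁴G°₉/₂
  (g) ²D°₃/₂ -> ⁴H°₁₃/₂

(a) forbidden (ΔL, ΔJ fail)
(b) forbidden (ΔS, ΔL fail)
(c) forbidden (ΔS, ΔL fail)
(d) forbidden (ΔL, ΔJ fail)
(e) forbidden (parity, ΔS, ΔL fail)
(f) forbidden (parity, ΔS fail)
(g) forbidden (parity, ΔS, ΔL, ΔJ fail)
Total allowed: 0 of 7.

0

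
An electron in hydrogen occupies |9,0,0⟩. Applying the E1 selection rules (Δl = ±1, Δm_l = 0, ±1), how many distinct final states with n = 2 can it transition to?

E1 requires Δl = ±1, so l_f ∈ {-1, 1}; with 0 ≤ l_f ≤ n_f−1 = 1, the allowed l_f values are {1}.
For l_f = 1: m_f ∈ {m_i−1, m_i, m_i+1} ∩ [−1, 1] = {-1, 0, 1} → 3 states.
Total: 3.

3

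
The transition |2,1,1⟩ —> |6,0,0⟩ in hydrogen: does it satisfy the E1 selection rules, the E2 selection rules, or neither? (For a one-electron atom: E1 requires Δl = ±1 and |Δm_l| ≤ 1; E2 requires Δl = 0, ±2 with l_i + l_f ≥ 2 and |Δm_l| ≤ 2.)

Δl = 0 − 1 = -1; l_i + l_f = 1.
Δm_l = -1.
E1 (Δl = ±1, |Δm_l| ≤ 1): satisfied.
E2 (Δl = 0,±2, l_i+l_f ≥ 2, |Δm_l| ≤ 2): not satisfied.

E1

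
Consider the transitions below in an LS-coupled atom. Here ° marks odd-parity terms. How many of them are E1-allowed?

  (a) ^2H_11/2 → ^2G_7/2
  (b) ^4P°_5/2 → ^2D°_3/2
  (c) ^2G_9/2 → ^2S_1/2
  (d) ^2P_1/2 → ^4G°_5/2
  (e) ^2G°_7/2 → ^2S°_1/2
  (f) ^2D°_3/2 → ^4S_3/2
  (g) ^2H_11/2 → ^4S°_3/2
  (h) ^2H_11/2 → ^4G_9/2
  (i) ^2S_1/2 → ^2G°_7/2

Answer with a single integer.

(a) forbidden (parity, ΔJ fail)
(b) forbidden (parity, ΔS fail)
(c) forbidden (parity, ΔL, ΔJ fail)
(d) forbidden (ΔS, ΔL, ΔJ fail)
(e) forbidden (parity, ΔL, ΔJ fail)
(f) forbidden (ΔS, ΔL fail)
(g) forbidden (ΔS, ΔL, ΔJ fail)
(h) forbidden (parity, ΔS fail)
(i) forbidden (ΔL, ΔJ fail)
Total allowed: 0 of 9.

0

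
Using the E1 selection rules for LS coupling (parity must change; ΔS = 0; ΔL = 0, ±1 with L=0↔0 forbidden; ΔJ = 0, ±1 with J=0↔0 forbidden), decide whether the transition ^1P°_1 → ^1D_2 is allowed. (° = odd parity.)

allowed

Reading off the term symbols: S 0→0, L 1→2, J 1→2, parity odd→even.
Parity must change: odd → even — ok.
ΔS = 0: S: 0 → 0 — ok.
ΔL = 0, ±1 (not L=0↔0): L: 1 → 2, ΔL = +1 — ok.
ΔJ = 0, ±1 (not J=0↔0): J: 1 → 2, ΔJ = +1 — ok.
All four E1 rules are satisfied.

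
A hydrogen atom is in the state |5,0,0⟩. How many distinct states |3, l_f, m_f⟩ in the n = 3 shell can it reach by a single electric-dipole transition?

E1 requires Δl = ±1, so l_f ∈ {-1, 1}; with 0 ≤ l_f ≤ n_f−1 = 2, the allowed l_f values are {1}.
For l_f = 1: m_f ∈ {m_i−1, m_i, m_i+1} ∩ [−1, 1] = {-1, 0, 1} → 3 states.
Total: 3.

3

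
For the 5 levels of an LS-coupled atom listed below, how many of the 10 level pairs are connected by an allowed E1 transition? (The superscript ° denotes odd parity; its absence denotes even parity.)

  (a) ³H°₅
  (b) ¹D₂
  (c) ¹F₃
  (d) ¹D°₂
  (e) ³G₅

(a)–(b): forbidden (ΔS, ΔL, ΔJ).
(a)–(c): forbidden (ΔS, ΔL, ΔJ).
(a)–(d): forbidden (parity, ΔS, ΔL, ΔJ).
(a)–(e): allowed.
(b)–(c): forbidden (parity).
(b)–(d): allowed.
(b)–(e): forbidden (parity, ΔS, ΔL, ΔJ).
(c)–(d): allowed.
(c)–(e): forbidden (parity, ΔS, ΔJ).
(d)–(e): forbidden (ΔS, ΔL, ΔJ).
Allowed pairs: 3 of 10.

3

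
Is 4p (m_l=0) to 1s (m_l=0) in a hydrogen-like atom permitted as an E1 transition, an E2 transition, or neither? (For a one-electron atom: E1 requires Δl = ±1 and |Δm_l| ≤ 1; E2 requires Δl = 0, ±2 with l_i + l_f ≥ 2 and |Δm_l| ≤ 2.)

E1

Δl = 0 − 1 = -1; l_i + l_f = 1.
Δm_l = +0.
E1 (Δl = ±1, |Δm_l| ≤ 1): satisfied.
E2 (Δl = 0,±2, l_i+l_f ≥ 2, |Δm_l| ≤ 2): not satisfied.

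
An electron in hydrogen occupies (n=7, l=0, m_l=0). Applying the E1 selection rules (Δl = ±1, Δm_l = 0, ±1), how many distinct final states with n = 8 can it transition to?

E1 requires Δl = ±1, so l_f ∈ {-1, 1}; with 0 ≤ l_f ≤ n_f−1 = 7, the allowed l_f values are {1}.
For l_f = 1: m_f ∈ {m_i−1, m_i, m_i+1} ∩ [−1, 1] = {-1, 0, 1} → 3 states.
Total: 3.

3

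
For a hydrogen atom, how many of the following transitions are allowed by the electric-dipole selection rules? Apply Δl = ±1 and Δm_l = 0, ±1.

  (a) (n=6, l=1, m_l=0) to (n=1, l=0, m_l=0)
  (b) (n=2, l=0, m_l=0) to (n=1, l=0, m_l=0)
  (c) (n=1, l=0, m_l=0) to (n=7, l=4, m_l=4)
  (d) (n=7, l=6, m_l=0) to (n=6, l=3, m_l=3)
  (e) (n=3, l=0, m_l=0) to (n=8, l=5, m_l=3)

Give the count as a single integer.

(a) allowed
(b) forbidden — Δl = +0 (E1 requires Δl = ±1)
(c) forbidden — Δl = +4 (E1 requires Δl = ±1); Δm_l = +4 (E1 requires Δm_l = 0, ±1)
(d) forbidden — Δl = -3 (E1 requires Δl = ±1); Δm_l = +3 (E1 requires Δm_l = 0, ±1)
(e) forbidden — Δl = +5 (E1 requires Δl = ±1); Δm_l = +3 (E1 requires Δm_l = 0, ±1)
Total allowed: 1 of 5.

1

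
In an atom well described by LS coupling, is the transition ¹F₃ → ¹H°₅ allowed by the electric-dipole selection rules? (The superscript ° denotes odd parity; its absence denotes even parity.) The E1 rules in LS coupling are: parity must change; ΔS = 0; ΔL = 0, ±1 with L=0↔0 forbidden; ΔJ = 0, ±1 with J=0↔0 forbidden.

forbidden

Initial level: S=0, L=3, J=3, parity even. Final level: S=0, L=5, J=5, parity odd.
ΔJ = 0, ±1 (not J=0↔0): J: 3 → 5, ΔJ = +2 — fails.
ΔS = 0: S: 0 → 0 — ok.
ΔL = 0, ±1 (not L=0↔0): L: 3 → 5, ΔL = +2 — fails.
Parity must change: even → odd — ok.
Rule(s) violated: ΔL, ΔJ.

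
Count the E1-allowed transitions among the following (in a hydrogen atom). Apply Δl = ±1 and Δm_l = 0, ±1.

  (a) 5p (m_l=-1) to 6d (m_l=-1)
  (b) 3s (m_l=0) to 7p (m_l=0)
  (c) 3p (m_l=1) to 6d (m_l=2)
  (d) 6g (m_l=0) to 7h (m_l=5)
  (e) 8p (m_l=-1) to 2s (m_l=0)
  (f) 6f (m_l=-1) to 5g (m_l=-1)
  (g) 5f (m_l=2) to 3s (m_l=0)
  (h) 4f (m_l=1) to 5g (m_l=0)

6

(a) allowed
(b) allowed
(c) allowed
(d) forbidden — Δm_l = +5 (E1 requires Δm_l = 0, ±1)
(e) allowed
(f) allowed
(g) forbidden — Δl = -3 (E1 requires Δl = ±1); Δm_l = -2 (E1 requires Δm_l = 0, ±1)
(h) allowed
Total allowed: 6 of 8.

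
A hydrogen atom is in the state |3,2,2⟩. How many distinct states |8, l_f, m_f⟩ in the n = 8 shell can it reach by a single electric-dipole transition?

E1 requires Δl = ±1, so l_f ∈ {1, 3}; with 0 ≤ l_f ≤ n_f−1 = 7, the allowed l_f values are {1, 3}.
For l_f = 1: m_f ∈ {m_i−1, m_i, m_i+1} ∩ [−1, 1] = {1} → 1 state.
For l_f = 3: m_f ∈ {m_i−1, m_i, m_i+1} ∩ [−3, 3] = {1, 2, 3} → 3 states.
Total: 4.

4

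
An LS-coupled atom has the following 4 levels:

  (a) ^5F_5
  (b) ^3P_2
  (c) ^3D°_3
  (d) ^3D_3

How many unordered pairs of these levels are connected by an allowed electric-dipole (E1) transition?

(a)–(b): forbidden (parity, ΔS, ΔL, ΔJ).
(a)–(c): forbidden (ΔS, ΔJ).
(a)–(d): forbidden (parity, ΔS, ΔJ).
(b)–(c): allowed.
(b)–(d): forbidden (parity).
(c)–(d): allowed.
Allowed pairs: 2 of 6.

2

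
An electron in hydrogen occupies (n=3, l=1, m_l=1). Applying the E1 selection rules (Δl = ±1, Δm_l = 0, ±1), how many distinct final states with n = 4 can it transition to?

E1 requires Δl = ±1, so l_f ∈ {0, 2}; with 0 ≤ l_f ≤ n_f−1 = 3, the allowed l_f values are {0, 2}.
For l_f = 0: m_f ∈ {m_i−1, m_i, m_i+1} ∩ [−0, 0] = {0} → 1 state.
For l_f = 2: m_f ∈ {m_i−1, m_i, m_i+1} ∩ [−2, 2] = {0, 1, 2} → 3 states.
Total: 4.

4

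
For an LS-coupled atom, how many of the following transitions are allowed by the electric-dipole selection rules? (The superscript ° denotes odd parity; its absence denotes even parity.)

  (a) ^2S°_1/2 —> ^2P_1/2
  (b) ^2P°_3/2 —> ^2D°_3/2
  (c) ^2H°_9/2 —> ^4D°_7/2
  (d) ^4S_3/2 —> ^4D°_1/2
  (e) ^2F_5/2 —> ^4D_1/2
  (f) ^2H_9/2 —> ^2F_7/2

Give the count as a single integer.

1

(a) allowed
(b) forbidden (parity fails)
(c) forbidden (parity, ΔS, ΔL fail)
(d) forbidden (ΔL fails)
(e) forbidden (parity, ΔS, ΔJ fail)
(f) forbidden (parity, ΔL fail)
Total allowed: 1 of 6.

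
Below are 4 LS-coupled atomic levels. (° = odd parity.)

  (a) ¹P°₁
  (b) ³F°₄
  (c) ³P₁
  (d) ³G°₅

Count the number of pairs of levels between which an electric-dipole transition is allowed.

(a)–(b): forbidden (parity, ΔS, ΔL, ΔJ).
(a)–(c): forbidden (ΔS).
(a)–(d): forbidden (parity, ΔS, ΔL, ΔJ).
(b)–(c): forbidden (ΔL, ΔJ).
(b)–(d): forbidden (parity).
(c)–(d): forbidden (ΔL, ΔJ).
Allowed pairs: 0 of 6.

0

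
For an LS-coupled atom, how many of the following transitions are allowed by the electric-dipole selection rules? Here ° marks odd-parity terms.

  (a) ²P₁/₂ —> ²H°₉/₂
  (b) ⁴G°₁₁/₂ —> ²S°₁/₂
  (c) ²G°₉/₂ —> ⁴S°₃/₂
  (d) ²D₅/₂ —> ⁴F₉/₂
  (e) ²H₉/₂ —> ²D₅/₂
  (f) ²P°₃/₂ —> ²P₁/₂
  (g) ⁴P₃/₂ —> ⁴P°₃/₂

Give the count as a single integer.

(a) forbidden (ΔL, ΔJ fail)
(b) forbidden (parity, ΔS, ΔL, ΔJ fail)
(c) forbidden (parity, ΔS, ΔL, ΔJ fail)
(d) forbidden (parity, ΔS, ΔJ fail)
(e) forbidden (parity, ΔL, ΔJ fail)
(f) allowed
(g) allowed
Total allowed: 2 of 7.

2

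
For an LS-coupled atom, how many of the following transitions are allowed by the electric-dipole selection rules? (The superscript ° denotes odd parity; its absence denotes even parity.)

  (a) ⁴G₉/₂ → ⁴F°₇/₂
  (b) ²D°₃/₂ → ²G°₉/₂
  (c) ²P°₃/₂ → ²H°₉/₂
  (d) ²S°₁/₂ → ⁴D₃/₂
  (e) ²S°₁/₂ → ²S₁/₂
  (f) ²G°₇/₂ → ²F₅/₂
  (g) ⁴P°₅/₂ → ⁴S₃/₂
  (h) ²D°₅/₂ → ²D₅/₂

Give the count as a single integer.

(a) allowed
(b) forbidden (parity, ΔL, ΔJ fail)
(c) forbidden (parity, ΔL, ΔJ fail)
(d) forbidden (ΔS, ΔL fail)
(e) forbidden (ΔL fails)
(f) allowed
(g) allowed
(h) allowed
Total allowed: 4 of 8.

4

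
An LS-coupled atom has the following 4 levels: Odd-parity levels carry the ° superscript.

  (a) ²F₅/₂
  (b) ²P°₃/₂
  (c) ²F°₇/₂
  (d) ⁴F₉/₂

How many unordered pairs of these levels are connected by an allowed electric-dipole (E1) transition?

1

(a)–(b): forbidden (ΔL).
(a)–(c): allowed.
(a)–(d): forbidden (parity, ΔS, ΔJ).
(b)–(c): forbidden (parity, ΔL, ΔJ).
(b)–(d): forbidden (ΔS, ΔL, ΔJ).
(c)–(d): forbidden (ΔS).
Allowed pairs: 1 of 6.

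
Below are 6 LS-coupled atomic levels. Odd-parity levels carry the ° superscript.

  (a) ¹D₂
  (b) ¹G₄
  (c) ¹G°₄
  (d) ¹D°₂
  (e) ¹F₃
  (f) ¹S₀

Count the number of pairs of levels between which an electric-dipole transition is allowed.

4

(a)–(b): forbidden (parity, ΔL, ΔJ).
(a)–(c): forbidden (ΔL, ΔJ).
(a)–(d): allowed.
(a)–(e): forbidden (parity).
(a)–(f): forbidden (parity, ΔL, ΔJ).
(b)–(c): allowed.
(b)–(d): forbidden (ΔL, ΔJ).
(b)–(e): forbidden (parity).
(b)–(f): forbidden (parity, ΔL, ΔJ).
(c)–(d): forbidden (parity, ΔL, ΔJ).
(c)–(e): allowed.
(c)–(f): forbidden (ΔL, ΔJ).
(d)–(e): allowed.
(d)–(f): forbidden (ΔL, ΔJ).
(e)–(f): forbidden (parity, ΔL, ΔJ).
Allowed pairs: 4 of 15.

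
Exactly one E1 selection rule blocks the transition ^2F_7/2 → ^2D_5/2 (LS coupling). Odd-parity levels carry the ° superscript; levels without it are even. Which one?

ΔL = 0, ±1 (not L=0↔0): L: 3 → 2, ΔL = -1 — satisfied.
ΔS = 0: S: 1/2 → 1/2 — satisfied.
ΔJ = 0, ±1 (not J=0↔0): J: 7/2 → 5/2, ΔJ = -1 — satisfied.
Parity must change: even → even — violated.

parity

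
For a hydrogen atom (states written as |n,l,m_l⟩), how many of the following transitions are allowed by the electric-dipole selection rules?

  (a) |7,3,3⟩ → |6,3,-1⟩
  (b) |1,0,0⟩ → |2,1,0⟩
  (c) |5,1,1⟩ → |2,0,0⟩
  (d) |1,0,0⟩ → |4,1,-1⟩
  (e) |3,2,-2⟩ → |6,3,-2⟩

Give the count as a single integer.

(a) forbidden — Δl = +0 (E1 requires Δl = ±1); Δm_l = -4 (E1 requires Δm_l = 0, ±1)
(b) allowed
(c) allowed
(d) allowed
(e) allowed
Total allowed: 4 of 5.

4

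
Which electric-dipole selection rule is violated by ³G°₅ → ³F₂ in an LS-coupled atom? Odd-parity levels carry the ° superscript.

the ΔJ = 0, ±1 rule

Reading off the term symbols: S 1→1, L 4→3, J 5→2, parity odd→even.
ΔJ = 0, ±1 (not J=0↔0): J: 5 → 2, ΔJ = -3 — fails.
ΔS = 0: S: 1 → 1 — ok.
ΔL = 0, ±1 (not L=0↔0): L: 4 → 3, ΔL = -1 — ok.
Parity must change: odd → even — ok.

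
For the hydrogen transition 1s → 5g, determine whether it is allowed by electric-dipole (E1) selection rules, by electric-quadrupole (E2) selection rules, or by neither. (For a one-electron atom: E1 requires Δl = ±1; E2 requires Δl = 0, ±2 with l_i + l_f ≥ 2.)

Δl = 4 − 0 = +4; l_i + l_f = 4.
E1 (Δl = ±1): not satisfied.
E2 (Δl = 0,±2, l_i+l_f ≥ 2): not satisfied.

neither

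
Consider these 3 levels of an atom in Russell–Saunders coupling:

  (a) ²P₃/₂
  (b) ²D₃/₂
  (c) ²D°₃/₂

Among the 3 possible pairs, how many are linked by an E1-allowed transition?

(a)–(b): forbidden (parity).
(a)–(c): allowed.
(b)–(c): allowed.
Allowed pairs: 2 of 3.

2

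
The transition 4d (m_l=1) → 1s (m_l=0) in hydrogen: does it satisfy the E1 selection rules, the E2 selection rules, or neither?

Δl = 0 − 2 = -2; l_i + l_f = 2.
Δm_l = -1.
E1 (Δl = ±1, |Δm_l| ≤ 1): not satisfied.
E2 (Δl = 0,±2, l_i+l_f ≥ 2, |Δm_l| ≤ 2): satisfied.

E2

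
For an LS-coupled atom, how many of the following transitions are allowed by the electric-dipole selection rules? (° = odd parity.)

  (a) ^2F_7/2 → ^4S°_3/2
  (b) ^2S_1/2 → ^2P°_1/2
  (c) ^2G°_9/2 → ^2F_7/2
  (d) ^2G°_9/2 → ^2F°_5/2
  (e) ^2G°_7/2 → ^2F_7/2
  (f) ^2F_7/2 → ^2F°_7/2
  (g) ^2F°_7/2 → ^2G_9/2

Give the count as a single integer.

5

(a) forbidden (ΔS, ΔL, ΔJ fail)
(b) allowed
(c) allowed
(d) forbidden (parity, ΔJ fail)
(e) allowed
(f) allowed
(g) allowed
Total allowed: 5 of 7.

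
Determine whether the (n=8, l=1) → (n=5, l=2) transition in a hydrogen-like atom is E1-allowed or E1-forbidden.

Initial l = 1, final l = 2, so Δl = +1. E1 requires Δl = ±1: ok.
All E1 selection rules are satisfied.

allowed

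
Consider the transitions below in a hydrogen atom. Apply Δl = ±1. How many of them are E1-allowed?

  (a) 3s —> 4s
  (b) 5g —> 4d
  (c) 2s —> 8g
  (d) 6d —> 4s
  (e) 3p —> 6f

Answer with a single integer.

(a) forbidden — Δl = +0 (E1 requires Δl = ±1)
(b) forbidden — Δl = -2 (E1 requires Δl = ±1)
(c) forbidden — Δl = +4 (E1 requires Δl = ±1)
(d) forbidden — Δl = -2 (E1 requires Δl = ±1)
(e) forbidden — Δl = +2 (E1 requires Δl = ±1)
Total allowed: 0 of 5.

0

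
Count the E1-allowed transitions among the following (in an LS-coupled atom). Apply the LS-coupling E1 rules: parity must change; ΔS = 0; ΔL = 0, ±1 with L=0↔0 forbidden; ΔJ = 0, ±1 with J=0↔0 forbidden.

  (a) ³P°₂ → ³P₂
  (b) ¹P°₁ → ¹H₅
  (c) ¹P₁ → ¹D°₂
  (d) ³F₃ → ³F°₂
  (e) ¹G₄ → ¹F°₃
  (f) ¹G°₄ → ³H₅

(a) allowed
(b) forbidden (ΔL, ΔJ fail)
(c) allowed
(d) allowed
(e) allowed
(f) forbidden (ΔS fails)
Total allowed: 4 of 6.

4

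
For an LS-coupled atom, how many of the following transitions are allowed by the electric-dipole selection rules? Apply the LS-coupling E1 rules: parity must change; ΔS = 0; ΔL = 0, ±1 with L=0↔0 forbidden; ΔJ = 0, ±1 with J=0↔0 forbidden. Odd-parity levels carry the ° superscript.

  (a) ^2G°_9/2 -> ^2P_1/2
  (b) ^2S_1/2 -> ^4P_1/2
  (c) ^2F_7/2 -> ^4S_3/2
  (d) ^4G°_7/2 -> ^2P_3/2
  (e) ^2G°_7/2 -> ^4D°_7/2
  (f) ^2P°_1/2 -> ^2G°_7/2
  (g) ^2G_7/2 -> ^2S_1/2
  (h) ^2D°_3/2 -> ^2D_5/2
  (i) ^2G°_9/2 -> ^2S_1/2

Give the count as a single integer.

1

(a) forbidden (ΔL, ΔJ fail)
(b) forbidden (parity, ΔS fail)
(c) forbidden (parity, ΔS, ΔL, ΔJ fail)
(d) forbidden (ΔS, ΔL, ΔJ fail)
(e) forbidden (parity, ΔS, ΔL fail)
(f) forbidden (parity, ΔL, ΔJ fail)
(g) forbidden (parity, ΔL, ΔJ fail)
(h) allowed
(i) forbidden (ΔL, ΔJ fail)
Total allowed: 1 of 9.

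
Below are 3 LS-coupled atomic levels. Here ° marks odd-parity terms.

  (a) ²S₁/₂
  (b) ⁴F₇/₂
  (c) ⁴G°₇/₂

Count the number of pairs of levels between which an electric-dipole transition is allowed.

(a)–(b): forbidden (parity, ΔS, ΔL, ΔJ).
(a)–(c): forbidden (ΔS, ΔL, ΔJ).
(b)–(c): allowed.
Allowed pairs: 1 of 3.

1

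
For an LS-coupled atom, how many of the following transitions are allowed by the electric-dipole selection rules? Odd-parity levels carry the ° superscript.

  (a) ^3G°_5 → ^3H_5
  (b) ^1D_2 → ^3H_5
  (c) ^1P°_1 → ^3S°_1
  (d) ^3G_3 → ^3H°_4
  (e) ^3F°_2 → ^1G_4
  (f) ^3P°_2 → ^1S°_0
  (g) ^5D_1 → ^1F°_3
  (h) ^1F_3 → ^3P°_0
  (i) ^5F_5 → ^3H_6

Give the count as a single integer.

2

(a) allowed
(b) forbidden (parity, ΔS, ΔL, ΔJ fail)
(c) forbidden (parity, ΔS fail)
(d) allowed
(e) forbidden (ΔS, ΔJ fail)
(f) forbidden (parity, ΔS, ΔJ fail)
(g) forbidden (ΔS, ΔJ fail)
(h) forbidden (ΔS, ΔL, ΔJ fail)
(i) forbidden (parity, ΔS, ΔL fail)
Total allowed: 2 of 9.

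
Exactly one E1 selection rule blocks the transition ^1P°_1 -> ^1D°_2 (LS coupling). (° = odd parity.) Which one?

parity

Reading off the term symbols: S 0→0, L 1→2, J 1→2, parity odd→odd.
Parity must change: odd → odd — fails.
ΔS = 0: S: 0 → 0 — ok.
ΔL = 0, ±1 (not L=0↔0): L: 1 → 2, ΔL = +1 — ok.
ΔJ = 0, ±1 (not J=0↔0): J: 1 → 2, ΔJ = +1 — ok.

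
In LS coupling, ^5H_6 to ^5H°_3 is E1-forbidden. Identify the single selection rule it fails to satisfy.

the ΔJ = 0, ±1 rule

Initial level: S=2, L=5, J=6, parity even. Final level: S=2, L=5, J=3, parity odd.
Parity must change: even → odd — ✓.
ΔS = 0: S: 2 → 2 — ✓.
ΔL = 0, ±1 (not L=0↔0): L: 5 → 5, ΔL = +0 — ✓.
ΔJ = 0, ±1 (not J=0↔0): J: 6 → 3, ΔJ = -3 — ✗.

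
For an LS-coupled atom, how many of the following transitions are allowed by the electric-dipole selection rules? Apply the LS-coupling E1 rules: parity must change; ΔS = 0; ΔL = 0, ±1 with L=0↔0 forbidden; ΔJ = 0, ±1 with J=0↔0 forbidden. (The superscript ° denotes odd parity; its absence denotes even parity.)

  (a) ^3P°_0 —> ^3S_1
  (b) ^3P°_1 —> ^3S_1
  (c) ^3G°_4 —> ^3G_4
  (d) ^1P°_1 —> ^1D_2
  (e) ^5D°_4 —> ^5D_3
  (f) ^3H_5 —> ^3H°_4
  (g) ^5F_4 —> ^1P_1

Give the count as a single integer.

(a) allowed
(b) allowed
(c) allowed
(d) allowed
(e) allowed
(f) allowed
(g) forbidden (parity, ΔS, ΔL, ΔJ fail)
Total allowed: 6 of 7.

6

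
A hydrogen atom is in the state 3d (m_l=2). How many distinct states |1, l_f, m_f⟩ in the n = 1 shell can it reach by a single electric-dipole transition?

0

E1 requires l_f ∈ {1, 3}, but neither lies in [0, 0], so no final state is reachable.
Total: 0.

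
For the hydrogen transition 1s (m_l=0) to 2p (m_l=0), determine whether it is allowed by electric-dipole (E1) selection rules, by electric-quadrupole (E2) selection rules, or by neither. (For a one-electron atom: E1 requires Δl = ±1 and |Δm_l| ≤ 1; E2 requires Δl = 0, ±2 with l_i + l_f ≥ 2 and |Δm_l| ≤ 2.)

Δl = 1 − 0 = +1; l_i + l_f = 1.
Δm_l = +0.
E1 (Δl = ±1, |Δm_l| ≤ 1): satisfied.
E2 (Δl = 0,±2, l_i+l_f ≥ 2, |Δm_l| ≤ 2): not satisfied.

E1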